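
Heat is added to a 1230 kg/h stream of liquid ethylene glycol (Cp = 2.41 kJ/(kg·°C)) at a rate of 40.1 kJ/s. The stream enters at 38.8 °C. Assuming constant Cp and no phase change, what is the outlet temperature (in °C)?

Q = 40.1 kJ/s = 144360 kJ/h
ΔT = Q/(ṁ·Cp) = 144360/(1230×2.41) = 48.7 K
T_out = 38.8 + 48.7 = 87.5 °C

T_out = 87.5 °C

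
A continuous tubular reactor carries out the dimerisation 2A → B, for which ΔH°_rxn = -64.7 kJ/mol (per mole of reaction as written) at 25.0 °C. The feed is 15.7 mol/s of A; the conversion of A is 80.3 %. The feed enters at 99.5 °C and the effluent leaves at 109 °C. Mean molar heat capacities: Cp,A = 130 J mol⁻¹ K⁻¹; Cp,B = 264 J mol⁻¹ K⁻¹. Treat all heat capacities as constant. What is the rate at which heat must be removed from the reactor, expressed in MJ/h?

Q_out = 1390 MJ/h

Extent of reaction ξ = 0.803 × 15.7 / 2 = 6.3036 mol/s
Reaction term: ξ·ΔH°_rxn = 6.3036 × -64.7 = -407.84 kJ/s
Sensible, feed 99.5→25 °C: -152.05 kJ/s
Outlet flows (mol/s): A 3.0929, B 6.3036
Sensible, products 25→109 °C: 173.56 kJ/s
Q = ΔH = -386.33 kJ/s = -386.33 kW
Heat removed = 1390.8 MJ/h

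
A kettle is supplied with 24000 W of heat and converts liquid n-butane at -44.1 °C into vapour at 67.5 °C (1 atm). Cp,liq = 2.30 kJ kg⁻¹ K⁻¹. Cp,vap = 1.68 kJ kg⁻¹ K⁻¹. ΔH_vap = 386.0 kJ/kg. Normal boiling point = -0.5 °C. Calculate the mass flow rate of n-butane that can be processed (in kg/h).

ṁ = 144 kg/h

Δh = 2.30×(-0.5−-44.1) + 386.0 + 1.68×(67.5−-0.5) = 600.52 kJ/kg
Q = 24000 W = 24 kJ/s = 86400 kJ/h
ṁ = Q/Δh = 86400 / 600.52 = 143.88 kg/h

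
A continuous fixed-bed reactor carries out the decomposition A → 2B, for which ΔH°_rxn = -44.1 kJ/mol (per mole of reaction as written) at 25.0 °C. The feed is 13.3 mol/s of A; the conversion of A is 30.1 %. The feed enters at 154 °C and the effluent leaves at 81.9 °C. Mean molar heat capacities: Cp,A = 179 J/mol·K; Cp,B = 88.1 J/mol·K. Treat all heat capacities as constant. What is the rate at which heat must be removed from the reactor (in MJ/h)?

Extent of reaction ξ = 0.301 × 13.3 = 4.0033 mol/s
Reaction term: ξ·ΔH°_rxn = 4.0033 × -44.1 = -176.55 kJ/s
Sensible, feed 154→25 °C: -307.11 kJ/s
Outlet flows (mol/s): A 9.2967, B 8.0066
Sensible, products 25→81.9 °C: 134.82 kJ/s
Q = ΔH = -348.83 kJ/s = -348.83 kW
Heat removed = 1255.8 MJ/h

Q_out = 1260 MJ/h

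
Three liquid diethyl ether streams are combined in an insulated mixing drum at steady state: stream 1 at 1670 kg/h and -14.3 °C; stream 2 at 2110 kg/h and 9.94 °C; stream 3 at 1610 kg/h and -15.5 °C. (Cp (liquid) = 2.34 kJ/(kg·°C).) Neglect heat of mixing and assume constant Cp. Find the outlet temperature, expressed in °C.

T_out = -5.17 °C

Energy balance with Q = 0: Σ ṁᵢCp,ᵢ(T_out − Tᵢ) = 0
T_out = Σ ṁᵢCp,ᵢTᵢ / Σ ṁᵢCp,ᵢ
      = -65198 / 12613 = -5.1693 °C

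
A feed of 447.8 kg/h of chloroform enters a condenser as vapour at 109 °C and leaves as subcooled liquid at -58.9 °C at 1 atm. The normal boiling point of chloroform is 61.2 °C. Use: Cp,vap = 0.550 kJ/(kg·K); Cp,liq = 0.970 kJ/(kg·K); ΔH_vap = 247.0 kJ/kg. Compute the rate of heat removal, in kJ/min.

Q_c = 2910 kJ/min

vapour 109→61.2 °C: -26.29 kJ/kg
condensation at 61.2 °C: -247 kJ/kg
liquid 61.2→-58.9 °C: -116.5 kJ/kg
Δh = -26.29 + -247 + -116.5 = -389.79 kJ/kg
Q = ṁ·Δh = 447.8 kg/h × -389.79 kJ/kg = -174550 kJ/h
|Q| = 48.485 kW = 2909.1 kJ/min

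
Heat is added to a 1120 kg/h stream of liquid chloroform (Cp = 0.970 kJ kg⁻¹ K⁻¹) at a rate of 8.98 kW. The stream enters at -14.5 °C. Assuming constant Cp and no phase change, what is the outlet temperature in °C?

Q = 8.98 kW = 32328 kJ/h
ΔT = Q/(ṁ·Cp) = 32328/(1120×0.970) = 29.757 K
T_out = -14.5 + 29.757 = 15.257 °C

T_out = 15.3 °C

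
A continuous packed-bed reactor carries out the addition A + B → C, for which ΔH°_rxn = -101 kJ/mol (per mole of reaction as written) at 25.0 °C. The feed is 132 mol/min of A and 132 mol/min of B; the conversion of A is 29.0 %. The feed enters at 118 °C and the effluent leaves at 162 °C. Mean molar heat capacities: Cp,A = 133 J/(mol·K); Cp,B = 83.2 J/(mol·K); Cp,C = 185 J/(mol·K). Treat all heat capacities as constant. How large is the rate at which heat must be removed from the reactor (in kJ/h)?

Q_out = 166000 kJ/h

Extent of reaction ξ = 0.290 × 132 = 38.28 mol/min
Reaction term: ξ·ΔH°_rxn = 38.28 × -101 = -3866.3 kJ/min
Sensible, feed 118→25 °C: -2654.1 kJ/min
Outlet flows (mol/min): A 93.72, B 93.72, C 38.28
Sensible, products 25→162 °C: 3746.1 kJ/min
Q = ΔH = -2774.2 kJ/min = -46.237 kW
Heat removed = 166450 kJ/h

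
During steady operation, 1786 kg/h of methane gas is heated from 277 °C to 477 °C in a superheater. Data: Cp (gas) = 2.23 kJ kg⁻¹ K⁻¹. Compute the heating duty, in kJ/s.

Q = ṁ·Cp·ΔT = 1786 × 2.23 × (477 − 277) = 796560 kJ/h
Converting: 796560 / 3600 s = 221.27 kW

Q = 221 kJ/s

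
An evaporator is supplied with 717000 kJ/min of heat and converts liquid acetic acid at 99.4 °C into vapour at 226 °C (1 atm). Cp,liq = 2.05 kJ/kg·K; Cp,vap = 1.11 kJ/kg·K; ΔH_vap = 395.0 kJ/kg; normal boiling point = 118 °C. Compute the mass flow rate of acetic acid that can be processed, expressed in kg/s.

ṁ = 21.6 kg/s

Δh = 2.05×(118−99.4) + 395.0 + 1.11×(226−118) = 553.01 kJ/kg
Q = 717000 kJ/min = 11950 kJ/s = 11950 kJ/s
ṁ = Q/Δh = 11950 / 553.01 = 21.609 kg/s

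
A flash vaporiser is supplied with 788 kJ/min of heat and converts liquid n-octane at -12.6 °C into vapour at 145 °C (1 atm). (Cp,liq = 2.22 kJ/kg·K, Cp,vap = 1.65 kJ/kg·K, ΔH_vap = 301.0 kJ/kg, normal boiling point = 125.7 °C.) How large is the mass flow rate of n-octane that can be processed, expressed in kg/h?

Δh = 2.22×(125.7−-12.6) + 301.0 + 1.65×(145−125.7) = 639.87 kJ/kg
Q = 788 kJ/min = 13.133 kJ/s = 47280 kJ/h
ṁ = Q/Δh = 47280 / 639.87 = 73.89 kg/h

ṁ = 73.9 kg/h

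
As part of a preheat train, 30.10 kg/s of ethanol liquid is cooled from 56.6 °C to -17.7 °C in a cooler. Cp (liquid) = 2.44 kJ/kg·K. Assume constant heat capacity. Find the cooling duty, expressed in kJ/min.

Q_c = 327000 kJ/min

Q = ṁ·Cp·ΔT = 30.10 × 2.44 × (-17.7 − 56.6) = -5456.9 kJ/s
Cooling duty = 327410 kJ/min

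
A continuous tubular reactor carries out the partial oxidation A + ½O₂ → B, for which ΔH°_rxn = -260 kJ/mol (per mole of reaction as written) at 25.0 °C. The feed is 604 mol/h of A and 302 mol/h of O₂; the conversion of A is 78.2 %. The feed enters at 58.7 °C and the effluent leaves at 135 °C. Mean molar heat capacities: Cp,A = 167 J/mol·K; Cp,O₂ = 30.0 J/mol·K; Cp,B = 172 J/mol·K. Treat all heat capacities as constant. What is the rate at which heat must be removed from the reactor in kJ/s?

Extent of reaction ξ = 0.782 × 604 = 472.33 mol/h
Reaction term: ξ·ΔH°_rxn = 472.33 × -260 = -122810 kJ/h
Sensible, feed 58.7→25 °C: -3704.6 kJ/h
Outlet flows (mol/h): A 131.67, O₂ 65.836, B 472.33
Sensible, products 25→135 °C: 11573 kJ/h
Q = ΔH = -114940 kJ/h = -31.927 kW
Heat removed = 31.927 kJ/s

Q_out = 31.9 kJ/s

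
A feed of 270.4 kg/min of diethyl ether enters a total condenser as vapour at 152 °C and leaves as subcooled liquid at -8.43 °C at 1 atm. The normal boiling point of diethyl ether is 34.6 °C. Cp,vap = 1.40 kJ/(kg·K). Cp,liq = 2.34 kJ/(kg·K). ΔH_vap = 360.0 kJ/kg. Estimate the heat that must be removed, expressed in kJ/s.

Q_c = 2820 kJ/s

vapour 152→34.6 °C: -164.36 kJ/kg
condensation at 34.6 °C: -360 kJ/kg
liquid 34.6→-8.43 °C: -100.69 kJ/kg
Δh = -164.36 + -360 + -100.69 = -625.05 kJ/kg
Q = ṁ·Δh = 270.4 kg/min × -625.05 kJ/kg = -169010 kJ/min
|Q| = 2816.9 kW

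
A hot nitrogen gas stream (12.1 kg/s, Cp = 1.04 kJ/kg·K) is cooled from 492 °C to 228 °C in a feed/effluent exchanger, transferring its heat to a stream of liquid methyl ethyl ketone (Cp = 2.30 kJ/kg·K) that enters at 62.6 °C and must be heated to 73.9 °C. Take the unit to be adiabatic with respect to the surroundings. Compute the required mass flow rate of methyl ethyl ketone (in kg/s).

ṁ_c = 128 kg/s

Heat released by hot stream: Q = 12.1 × 1.04 × (492 − 228) = 3322.2 kJ/s
Energy balance on cold side (adiabatic exchanger): Q = ṁ_c·Cp_c·(T_c,out − T_c,in)
ṁ_c = 3322.2 / [2.30 × (73.9 − 62.6)] = 127.83 kg/s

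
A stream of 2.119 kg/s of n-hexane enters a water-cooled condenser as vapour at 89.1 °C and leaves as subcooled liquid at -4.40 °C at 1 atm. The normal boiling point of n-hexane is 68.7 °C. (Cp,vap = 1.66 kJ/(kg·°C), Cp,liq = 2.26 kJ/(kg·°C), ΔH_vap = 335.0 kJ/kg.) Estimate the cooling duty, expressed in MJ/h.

vapour 89.1→68.7 °C: -33.864 kJ/kg
condensation at 68.7 °C: -335 kJ/kg
liquid 68.7→-4.40 °C: -165.21 kJ/kg
Δh = -33.864 + -335 + -165.21 = -534.07 kJ/kg
Q = ṁ·Δh = 2.119 kg/s × -534.07 kJ/kg = -1131.7 kJ/s
|Q| = 1131.7 kW = 4074.1 MJ/h

Q_c = 4070 MJ/h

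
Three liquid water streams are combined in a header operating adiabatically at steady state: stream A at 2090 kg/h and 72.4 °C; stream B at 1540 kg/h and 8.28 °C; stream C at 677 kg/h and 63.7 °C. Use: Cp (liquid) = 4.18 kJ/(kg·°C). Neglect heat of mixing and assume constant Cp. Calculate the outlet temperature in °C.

Energy balance with Q = 0: Σ ṁᵢCp,ᵢ(T_out − Tᵢ) = 0
Σ ṁᵢCp,ᵢTᵢ = 2090×4.18×72.4 + 1540×4.18×8.28 + 677×4.18×63.7 = 866060
Σ ṁᵢCp,ᵢ = 2090×4.18 + 1540×4.18 + 677×4.18 = 18003
T_out = 866060 / 18003 = 48.106 °C

T_out = 48.1 °C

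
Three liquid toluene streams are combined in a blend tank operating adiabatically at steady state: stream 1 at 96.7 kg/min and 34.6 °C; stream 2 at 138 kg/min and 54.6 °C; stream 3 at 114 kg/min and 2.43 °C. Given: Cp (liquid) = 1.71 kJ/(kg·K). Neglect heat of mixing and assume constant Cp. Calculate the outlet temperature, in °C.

T_out = 32.0 °C

No heat crosses the boundary, so H_out = H_in.
T_out = Σ ṁᵢCp,ᵢTᵢ / Σ ṁᵢCp,ᵢ
      = 19080 / 596.28 = 31.998 °C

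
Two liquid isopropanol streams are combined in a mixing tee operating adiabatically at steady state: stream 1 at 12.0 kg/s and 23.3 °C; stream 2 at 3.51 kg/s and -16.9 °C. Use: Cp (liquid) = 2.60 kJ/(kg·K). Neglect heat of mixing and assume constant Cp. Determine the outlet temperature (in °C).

Adiabatic, steady state ⇒ Σ ṁᵢCp,ᵢ(T_out − Tᵢ) = 0
T_out = Σ ṁᵢCp,ᵢTᵢ / Σ ṁᵢCp,ᵢ
      = 572.73 / 40.326 = 14.203 °C

T_out = 14.2 °C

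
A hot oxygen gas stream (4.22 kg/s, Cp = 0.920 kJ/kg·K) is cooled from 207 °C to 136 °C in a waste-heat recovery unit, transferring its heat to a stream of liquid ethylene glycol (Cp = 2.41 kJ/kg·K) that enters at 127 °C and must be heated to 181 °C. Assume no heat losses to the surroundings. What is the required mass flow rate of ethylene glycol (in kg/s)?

Heat released by hot stream: Q = 4.22 × 0.920 × (207 − 136) = 275.65 kJ/s
Energy balance on cold side (adiabatic exchanger): Q = ṁ_c·Cp_c·(T_c,out − T_c,in)
ṁ_c = 275.65 / [2.41 × (181 − 127)] = 2.1181 kg/s

ṁ_c = 2.12 kg/s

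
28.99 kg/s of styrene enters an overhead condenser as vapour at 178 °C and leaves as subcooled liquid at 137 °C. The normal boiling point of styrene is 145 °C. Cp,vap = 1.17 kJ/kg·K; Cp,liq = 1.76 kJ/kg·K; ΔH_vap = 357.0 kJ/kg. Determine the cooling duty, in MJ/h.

Q_c = 42800 MJ/h

vapour 178→145 °C: -38.61 kJ/kg
condensation at 145 °C: -357 kJ/kg
liquid 145→137 °C: -14.08 kJ/kg
Δh = -38.61 + -357 + -14.08 = -409.69 kJ/kg
Q = ṁ·Δh = 28.99 kg/s × -409.69 kJ/kg = -11877 kJ/s
|Q| = 11877 kW = 42757 MJ/h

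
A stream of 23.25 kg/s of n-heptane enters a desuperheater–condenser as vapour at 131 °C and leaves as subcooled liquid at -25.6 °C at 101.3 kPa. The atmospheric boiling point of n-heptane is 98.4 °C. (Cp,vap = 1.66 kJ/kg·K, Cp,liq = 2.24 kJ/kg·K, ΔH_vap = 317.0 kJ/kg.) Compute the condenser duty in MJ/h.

Q_c = 54300 MJ/h

vapour 131→98.4 °C: -54.116 kJ/kg
condensation at 98.4 °C: -317 kJ/kg
liquid 98.4→-25.6 °C: -277.76 kJ/kg
Δh = -54.116 + -317 + -277.76 = -648.88 kJ/kg
Q = ṁ·Δh = 23.25 kg/s × -648.88 kJ/kg = -15086 kJ/s
|Q| = 15086 kW = 54311 MJ/h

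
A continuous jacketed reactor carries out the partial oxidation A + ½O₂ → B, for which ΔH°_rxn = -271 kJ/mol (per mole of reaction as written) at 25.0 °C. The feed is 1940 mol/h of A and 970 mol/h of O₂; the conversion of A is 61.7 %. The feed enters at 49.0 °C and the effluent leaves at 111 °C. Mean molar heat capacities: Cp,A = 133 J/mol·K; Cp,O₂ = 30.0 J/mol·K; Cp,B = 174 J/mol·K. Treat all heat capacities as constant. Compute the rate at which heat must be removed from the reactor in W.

Extent of reaction ξ = 0.617 × 1940 = 1197 mol/h
Reaction term: ξ·ΔH°_rxn = 1197 × -271 = -324380 kJ/h
Sensible, feed 49.0→25 °C: -6890.9 kJ/h
Outlet flows (mol/h): A 743.02, O₂ 371.51, B 1197
Sensible, products 25→111 °C: 27369 kJ/h
Q = ΔH = -303900 kJ/h = -84.418 kW
Heat removed = 84418 W

Q_out = 84400 W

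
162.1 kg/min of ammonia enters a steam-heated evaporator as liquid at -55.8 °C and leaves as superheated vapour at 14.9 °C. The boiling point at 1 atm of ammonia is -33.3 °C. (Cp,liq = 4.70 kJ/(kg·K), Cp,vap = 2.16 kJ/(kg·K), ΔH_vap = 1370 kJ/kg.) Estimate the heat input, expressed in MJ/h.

Q = 15400 MJ/h

liquid -55.8→-33.3 °C: 105.75 kJ/kg
vaporisation at -33.3 °C: 1370 kJ/kg
vapour -33.3→14.9 °C: 104.11 kJ/kg
Δh = 105.75 + 1370 + 104.11 = 1579.9 kJ/kg
Q = ṁ·Δh = 162.1 kg/min × 1579.9 kJ/kg = 256100 kJ/min
|Q| = 4268.3 kW = 15366 MJ/h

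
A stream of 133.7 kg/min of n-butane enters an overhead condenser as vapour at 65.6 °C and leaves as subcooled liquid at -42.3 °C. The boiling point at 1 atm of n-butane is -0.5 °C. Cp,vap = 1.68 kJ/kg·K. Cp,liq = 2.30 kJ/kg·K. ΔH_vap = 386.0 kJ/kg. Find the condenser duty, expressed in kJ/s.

vapour 65.6→-0.5 °C: -111.05 kJ/kg
condensation at -0.5 °C: -386 kJ/kg
liquid -0.5→-42.3 °C: -96.14 kJ/kg
Δh = -111.05 + -386 + -96.14 = -593.19 kJ/kg
Q = ṁ·Δh = 133.7 kg/min × -593.19 kJ/kg = -79309 kJ/min
|Q| = 1321.8 kW

Q_c = 1320 kJ/s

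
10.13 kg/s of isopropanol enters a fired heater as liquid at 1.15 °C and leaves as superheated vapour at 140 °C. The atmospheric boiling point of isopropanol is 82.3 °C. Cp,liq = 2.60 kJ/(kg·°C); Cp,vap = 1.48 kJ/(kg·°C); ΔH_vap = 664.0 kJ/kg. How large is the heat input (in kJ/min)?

liquid 1.15→82.3 °C: 210.99 kJ/kg
vaporisation at 82.3 °C: 664 kJ/kg
vapour 82.3→140 °C: 85.396 kJ/kg
Δh = 210.99 + 664 + 85.396 = 960.39 kJ/kg
Q = ṁ·Δh = 10.13 kg/s × 960.39 kJ/kg = 9728.7 kJ/s
|Q| = 9728.7 kW = 583720 kJ/min

Q = 584000 kJ/min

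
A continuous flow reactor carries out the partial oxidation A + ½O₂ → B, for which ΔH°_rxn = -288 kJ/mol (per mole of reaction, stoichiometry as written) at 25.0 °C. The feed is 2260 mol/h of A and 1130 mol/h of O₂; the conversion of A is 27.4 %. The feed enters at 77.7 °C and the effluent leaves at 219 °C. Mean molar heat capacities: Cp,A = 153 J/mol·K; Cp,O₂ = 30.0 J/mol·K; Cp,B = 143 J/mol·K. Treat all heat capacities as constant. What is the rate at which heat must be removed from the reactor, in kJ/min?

Extent of reaction ξ = 0.274 × 2260 = 619.24 mol/h
Reaction term: ξ·ΔH°_rxn = 619.24 × -288 = -178340 kJ/h
Sensible, feed 77.7→25 °C: -20009 kJ/h
Outlet flows (mol/h): A 1640.8, O₂ 820.38, B 619.24
Sensible, products 25→219 °C: 70655 kJ/h
Q = ΔH = -127700 kJ/h = -35.471 kW
Heat removed = 2128.3 kJ/min

Q_out = 2130 kJ/min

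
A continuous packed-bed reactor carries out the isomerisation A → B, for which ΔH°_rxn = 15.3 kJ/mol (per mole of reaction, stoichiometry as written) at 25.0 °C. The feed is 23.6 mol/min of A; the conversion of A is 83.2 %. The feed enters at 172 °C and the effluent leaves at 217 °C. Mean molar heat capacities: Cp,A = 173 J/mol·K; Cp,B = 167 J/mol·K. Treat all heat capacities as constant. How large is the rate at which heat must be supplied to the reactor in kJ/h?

Extent of reaction ξ = 0.832 × 23.6 = 19.635 mol/min
Reaction term: ξ·ΔH°_rxn = 19.635 × 15.3 = 300.42 kJ/min
Sensible, feed 172→25 °C: -600.17 kJ/min
Outlet flows (mol/min): A 3.9648, B 19.635
Sensible, products 25→217 °C: 761.28 kJ/min
Q = ΔH = 461.52 kJ/min = 7.6921 kW
Heat supplied = 27691 kJ/h

Q_in = 27700 kJ/h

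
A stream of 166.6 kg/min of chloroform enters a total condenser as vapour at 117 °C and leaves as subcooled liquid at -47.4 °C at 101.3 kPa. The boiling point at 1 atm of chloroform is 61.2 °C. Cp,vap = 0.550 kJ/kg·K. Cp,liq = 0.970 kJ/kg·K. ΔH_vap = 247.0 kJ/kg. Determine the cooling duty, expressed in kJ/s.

Q_c = 1060 kJ/s

vapour 117→61.2 °C: -30.69 kJ/kg
condensation at 61.2 °C: -247 kJ/kg
liquid 61.2→-47.4 °C: -105.34 kJ/kg
Δh = -30.69 + -247 + -105.34 = -383.03 kJ/kg
Q = ṁ·Δh = 166.6 kg/min × -383.03 kJ/kg = -63813 kJ/min
|Q| = 1063.6 kW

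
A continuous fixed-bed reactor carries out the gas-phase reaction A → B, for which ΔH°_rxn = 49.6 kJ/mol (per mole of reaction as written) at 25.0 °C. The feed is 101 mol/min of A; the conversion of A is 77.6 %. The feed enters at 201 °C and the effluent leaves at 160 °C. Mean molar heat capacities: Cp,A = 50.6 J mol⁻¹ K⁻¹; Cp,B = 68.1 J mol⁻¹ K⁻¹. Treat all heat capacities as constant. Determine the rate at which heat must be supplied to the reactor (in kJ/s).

Extent of reaction ξ = 0.776 × 101 = 78.376 mol/min
Reaction term: ξ·ΔH°_rxn = 78.376 × 49.6 = 3887.4 kJ/min
Sensible, feed 201→25 °C: -899.47 kJ/min
Outlet flows (mol/min): A 22.624, B 78.376
Sensible, products 25→160 °C: 875.09 kJ/min
Q = ΔH = 3863.1 kJ/min = 64.385 kW
Heat supplied = 64.385 kJ/s

Q_in = 64.4 kJ/s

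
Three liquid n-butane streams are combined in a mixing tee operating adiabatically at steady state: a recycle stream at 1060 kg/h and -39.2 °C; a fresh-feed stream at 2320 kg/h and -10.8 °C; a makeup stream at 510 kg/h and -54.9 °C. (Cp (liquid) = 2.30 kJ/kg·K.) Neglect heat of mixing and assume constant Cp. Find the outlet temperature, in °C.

T_out = -24.3 °C

No heat crosses the boundary, so H_out = H_in.
T_out = Σ ṁᵢCp,ᵢTᵢ / Σ ṁᵢCp,ᵢ
      = -217600 / 8947 = -24.321 °C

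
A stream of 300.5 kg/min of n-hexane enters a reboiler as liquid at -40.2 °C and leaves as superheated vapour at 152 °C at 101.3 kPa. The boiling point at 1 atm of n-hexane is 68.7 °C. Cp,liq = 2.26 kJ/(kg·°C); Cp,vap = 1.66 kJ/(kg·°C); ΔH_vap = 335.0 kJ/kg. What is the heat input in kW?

Q = 3600 kW

liquid -40.2→68.7 °C: 246.11 kJ/kg
vaporisation at 68.7 °C: 335 kJ/kg
vapour 68.7→152 °C: 138.28 kJ/kg
Δh = 246.11 + 335 + 138.28 = 719.39 kJ/kg
Q = ṁ·Δh = 300.5 kg/min × 719.39 kJ/kg = 216180 kJ/min
|Q| = 3603 kW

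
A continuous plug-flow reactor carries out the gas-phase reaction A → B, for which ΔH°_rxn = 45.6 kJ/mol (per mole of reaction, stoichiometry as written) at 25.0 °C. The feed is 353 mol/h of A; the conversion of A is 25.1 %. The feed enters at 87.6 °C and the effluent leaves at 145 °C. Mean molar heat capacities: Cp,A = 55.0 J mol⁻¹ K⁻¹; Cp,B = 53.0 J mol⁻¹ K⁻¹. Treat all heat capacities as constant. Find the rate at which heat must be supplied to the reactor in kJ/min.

Q_in = 85.6 kJ/min

Extent of reaction ξ = 0.251 × 353 = 88.603 mol/h
Reaction term: ξ·ΔH°_rxn = 88.603 × 45.6 = 4040.3 kJ/h
Sensible, feed 87.6→25 °C: -1215.4 kJ/h
Outlet flows (mol/h): A 264.4, B 88.603
Sensible, products 25→145 °C: 2308.5 kJ/h
Q = ΔH = 5133.5 kJ/h = 1.426 kW
Heat supplied = 85.558 kJ/min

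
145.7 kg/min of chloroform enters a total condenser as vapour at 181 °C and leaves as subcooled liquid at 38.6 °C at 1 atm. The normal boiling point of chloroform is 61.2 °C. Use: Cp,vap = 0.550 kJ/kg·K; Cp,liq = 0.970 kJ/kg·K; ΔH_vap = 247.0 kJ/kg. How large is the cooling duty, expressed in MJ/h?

Q_c = 2930 MJ/h

vapour 181→61.2 °C: -65.89 kJ/kg
condensation at 61.2 °C: -247 kJ/kg
liquid 61.2→38.6 °C: -21.922 kJ/kg
Δh = -65.89 + -247 + -21.922 = -334.81 kJ/kg
Q = ṁ·Δh = 145.7 kg/min × -334.81 kJ/kg = -48782 kJ/min
|Q| = 813.04 kW = 2926.9 MJ/h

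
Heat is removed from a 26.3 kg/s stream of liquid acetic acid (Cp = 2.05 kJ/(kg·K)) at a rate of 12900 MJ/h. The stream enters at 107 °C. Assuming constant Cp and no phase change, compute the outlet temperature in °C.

Q = 12900 MJ/h = 3583.3 kJ/s
ΔT = Q/(ṁ·Cp) = 3583.3/(26.3×2.05) = 66.463 K
T_out = 107 − 66.463 = 40.537 °C

T_out = 40.5 °C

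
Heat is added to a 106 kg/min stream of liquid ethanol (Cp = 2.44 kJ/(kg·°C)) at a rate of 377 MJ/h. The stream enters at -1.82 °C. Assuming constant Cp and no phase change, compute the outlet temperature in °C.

Q = 377 MJ/h = 6283.3 kJ/min
ΔT = Q/(ṁ·Cp) = 6283.3/(106×2.44) = 24.294 K
T_out = -1.82 + 24.294 = 22.474 °C

T_out = 22.5 °C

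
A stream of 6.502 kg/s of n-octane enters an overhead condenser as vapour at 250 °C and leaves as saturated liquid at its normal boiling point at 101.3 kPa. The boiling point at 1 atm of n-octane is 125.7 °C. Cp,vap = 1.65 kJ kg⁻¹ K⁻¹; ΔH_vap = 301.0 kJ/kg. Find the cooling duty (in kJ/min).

vapour 250→125.7 °C: -205.09 kJ/kg
condensation at 125.7 °C: -301 kJ/kg
Δh = -205.09 + -301 = -506.09 kJ/kg
Q = ṁ·Δh = 6.502 kg/s × -506.09 kJ/kg = -3290.6 kJ/s
|Q| = 3290.6 kW = 197440 kJ/min

Q_c = 197000 kJ/min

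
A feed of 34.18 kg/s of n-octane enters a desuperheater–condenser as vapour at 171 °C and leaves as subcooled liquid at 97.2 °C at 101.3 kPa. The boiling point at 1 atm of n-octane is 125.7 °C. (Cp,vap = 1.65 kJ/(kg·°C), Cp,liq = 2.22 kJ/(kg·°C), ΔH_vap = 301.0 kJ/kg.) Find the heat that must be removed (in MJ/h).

vapour 171→125.7 °C: -74.745 kJ/kg
condensation at 125.7 °C: -301 kJ/kg
liquid 125.7→97.2 °C: -63.27 kJ/kg
Δh = -74.745 + -301 + -63.27 = -439.01 kJ/kg
Q = ṁ·Δh = 34.18 kg/s × -439.01 kJ/kg = -15006 kJ/s
|Q| = 15006 kW = 54020 MJ/h

Q_c = 54000 MJ/h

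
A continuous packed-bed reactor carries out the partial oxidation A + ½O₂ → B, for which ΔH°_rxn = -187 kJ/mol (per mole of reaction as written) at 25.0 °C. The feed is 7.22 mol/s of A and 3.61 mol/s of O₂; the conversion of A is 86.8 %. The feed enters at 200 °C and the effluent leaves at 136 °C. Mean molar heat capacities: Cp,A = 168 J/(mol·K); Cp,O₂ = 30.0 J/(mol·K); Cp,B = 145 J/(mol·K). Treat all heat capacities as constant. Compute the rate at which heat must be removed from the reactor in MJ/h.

Q_out = 4620 MJ/h

Extent of reaction ξ = 0.868 × 7.22 = 6.267 mol/s
Reaction term: ξ·ΔH°_rxn = 6.267 × -187 = -1171.9 kJ/s
Sensible, feed 200→25 °C: -231.22 kJ/s
Outlet flows (mol/s): A 0.95304, O₂ 0.47652, B 6.267
Sensible, products 25→136 °C: 120.23 kJ/s
Q = ΔH = -1282.9 kJ/s = -1282.9 kW
Heat removed = 4618.5 MJ/h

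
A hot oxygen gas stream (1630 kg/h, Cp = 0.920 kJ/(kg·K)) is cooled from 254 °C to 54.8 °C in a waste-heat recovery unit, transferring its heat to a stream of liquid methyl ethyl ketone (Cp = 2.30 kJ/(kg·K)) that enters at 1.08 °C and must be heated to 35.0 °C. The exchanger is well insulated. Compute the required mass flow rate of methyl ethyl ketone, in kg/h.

Heat released by hot stream: Q = 1630 × 0.920 × (254 − 54.8) = 298720 kJ/h
Energy balance on cold side (adiabatic exchanger): Q = ṁ_c·Cp_c·(T_c,out − T_c,in)
ṁ_c = 298720 / [2.30 × (35.0 − 1.08)] = 3829 kg/h

ṁ_c = 3830 kg/h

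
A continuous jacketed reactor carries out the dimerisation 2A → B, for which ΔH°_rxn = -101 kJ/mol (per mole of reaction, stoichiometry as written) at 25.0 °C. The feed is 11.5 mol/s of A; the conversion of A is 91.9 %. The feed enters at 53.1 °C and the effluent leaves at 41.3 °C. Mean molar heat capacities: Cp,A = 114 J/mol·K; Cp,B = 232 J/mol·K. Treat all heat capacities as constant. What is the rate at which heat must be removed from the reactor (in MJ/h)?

Q_out = 1980 MJ/h

Extent of reaction ξ = 0.919 × 11.5 / 2 = 5.2843 mol/s
Reaction term: ξ·ΔH°_rxn = 5.2843 × -101 = -533.71 kJ/s
Sensible, feed 53.1→25 °C: -36.839 kJ/s
Outlet flows (mol/s): A 0.9315, B 5.2843
Sensible, products 25→41.3 °C: 21.714 kJ/s
Q = ΔH = -548.83 kJ/s = -548.83 kW
Heat removed = 1975.8 MJ/h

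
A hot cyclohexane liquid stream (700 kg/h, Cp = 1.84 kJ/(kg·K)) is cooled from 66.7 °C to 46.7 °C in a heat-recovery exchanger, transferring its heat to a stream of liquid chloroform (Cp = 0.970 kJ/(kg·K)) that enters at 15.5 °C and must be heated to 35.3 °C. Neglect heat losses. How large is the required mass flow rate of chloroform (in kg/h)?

Heat released by hot stream: Q = 700 × 1.84 × (66.7 − 46.7) = 25760 kJ/h
Energy balance on cold side (adiabatic exchanger): Q = ṁ_c·Cp_c·(T_c,out − T_c,in)
ṁ_c = 25760 / [0.970 × (35.3 − 15.5)] = 1341.2 kg/h

ṁ_c = 1340 kg/h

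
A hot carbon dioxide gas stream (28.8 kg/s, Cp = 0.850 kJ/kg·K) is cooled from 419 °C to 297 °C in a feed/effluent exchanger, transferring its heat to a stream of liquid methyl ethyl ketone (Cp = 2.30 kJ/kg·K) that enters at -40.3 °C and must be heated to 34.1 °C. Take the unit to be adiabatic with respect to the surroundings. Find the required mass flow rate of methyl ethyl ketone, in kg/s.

ṁ_c = 17.5 kg/s

Heat released by hot stream: Q = 28.8 × 0.850 × (419 − 297) = 2986.6 kJ/s
Energy balance on cold side (adiabatic exchanger): Q = ṁ_c·Cp_c·(T_c,out − T_c,in)
ṁ_c = 2986.6 / [2.30 × (34.1 − -40.3)] = 17.453 kg/s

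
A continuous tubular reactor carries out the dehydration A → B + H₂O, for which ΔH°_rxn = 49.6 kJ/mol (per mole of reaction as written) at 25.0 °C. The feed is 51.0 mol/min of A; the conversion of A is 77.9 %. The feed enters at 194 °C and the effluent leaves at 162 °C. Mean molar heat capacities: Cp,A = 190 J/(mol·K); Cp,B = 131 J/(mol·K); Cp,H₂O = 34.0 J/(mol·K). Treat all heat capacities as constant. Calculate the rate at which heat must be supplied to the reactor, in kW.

Extent of reaction ξ = 0.779 × 51.0 = 39.729 mol/min
Reaction term: ξ·ΔH°_rxn = 39.729 × 49.6 = 1970.6 kJ/min
Sensible, feed 194→25 °C: -1637.6 kJ/min
Outlet flows (mol/min): A 11.271, B 39.729, H₂O 39.729
Sensible, products 25→162 °C: 1191.5 kJ/min
Q = ΔH = 1524.4 kJ/min = 25.407 kW
Heat supplied = 25.407 kW

Q_in = 25.4 kW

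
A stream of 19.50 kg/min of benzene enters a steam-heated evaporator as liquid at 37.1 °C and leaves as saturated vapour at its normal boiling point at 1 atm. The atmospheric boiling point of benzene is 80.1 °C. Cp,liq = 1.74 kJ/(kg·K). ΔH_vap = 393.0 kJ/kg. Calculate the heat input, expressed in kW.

liquid 37.1→80.1 °C: 74.82 kJ/kg
vaporisation at 80.1 °C: 393 kJ/kg
Δh = 74.82 + 393 = 467.82 kJ/kg
Q = ṁ·Δh = 19.50 kg/min × 467.82 kJ/kg = 9122.5 kJ/min
|Q| = 152.04 kW

Q = 152 kW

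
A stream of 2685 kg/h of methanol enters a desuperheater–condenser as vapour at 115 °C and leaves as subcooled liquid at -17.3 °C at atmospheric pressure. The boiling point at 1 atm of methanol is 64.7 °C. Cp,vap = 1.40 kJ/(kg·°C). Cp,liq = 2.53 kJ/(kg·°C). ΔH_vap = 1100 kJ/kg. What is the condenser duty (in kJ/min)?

Q_c = 61700 kJ/min

vapour 115→64.7 °C: -70.42 kJ/kg
condensation at 64.7 °C: -1100 kJ/kg
liquid 64.7→-17.3 °C: -207.46 kJ/kg
Δh = -70.42 + -1100 + -207.46 = -1377.9 kJ/kg
Q = ṁ·Δh = 2685 kg/h × -1377.9 kJ/kg = -3.6996e+06 kJ/h
|Q| = 1027.7 kW = 61660 kJ/min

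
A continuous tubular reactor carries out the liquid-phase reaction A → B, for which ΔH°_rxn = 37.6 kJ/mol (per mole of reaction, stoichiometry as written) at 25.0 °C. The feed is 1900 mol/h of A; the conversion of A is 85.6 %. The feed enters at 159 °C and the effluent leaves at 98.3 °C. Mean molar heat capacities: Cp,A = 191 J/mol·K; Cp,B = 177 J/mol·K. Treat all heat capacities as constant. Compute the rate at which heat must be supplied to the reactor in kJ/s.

Extent of reaction ξ = 0.856 × 1900 = 1626.4 mol/h
Reaction term: ξ·ΔH°_rxn = 1626.4 × 37.6 = 61153 kJ/h
Sensible, feed 159→25 °C: -48629 kJ/h
Outlet flows (mol/h): A 273.6, B 1626.4
Sensible, products 25→98.3 °C: 24932 kJ/h
Q = ΔH = 37456 kJ/h = 10.404 kW
Heat supplied = 10.404 kJ/s

Q_in = 10.4 kJ/s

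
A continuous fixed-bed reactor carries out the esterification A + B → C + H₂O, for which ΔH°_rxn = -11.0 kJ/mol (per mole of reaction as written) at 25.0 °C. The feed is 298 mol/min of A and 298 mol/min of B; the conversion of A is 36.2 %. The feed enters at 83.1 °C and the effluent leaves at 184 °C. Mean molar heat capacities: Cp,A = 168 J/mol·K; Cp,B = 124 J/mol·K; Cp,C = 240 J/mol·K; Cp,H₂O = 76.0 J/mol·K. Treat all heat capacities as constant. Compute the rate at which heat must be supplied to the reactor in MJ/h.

Q_in = 480 MJ/h

Extent of reaction ξ = 0.362 × 298 = 107.88 mol/min
Reaction term: ξ·ΔH°_rxn = 107.88 × -11.0 = -1186.6 kJ/min
Sensible, feed 83.1→25 °C: -5055.6 kJ/min
Outlet flows (mol/min): A 190.12, B 190.12, C 107.88, H₂O 107.88
Sensible, products 25→184 °C: 14247 kJ/min
Q = ΔH = 8004.9 kJ/min = 133.42 kW
Heat supplied = 480.3 MJ/h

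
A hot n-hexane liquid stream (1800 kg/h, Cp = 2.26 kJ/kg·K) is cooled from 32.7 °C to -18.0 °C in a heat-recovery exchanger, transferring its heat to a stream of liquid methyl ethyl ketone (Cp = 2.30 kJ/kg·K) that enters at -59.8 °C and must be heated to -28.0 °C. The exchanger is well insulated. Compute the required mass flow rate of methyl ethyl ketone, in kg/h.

ṁ_c = 2820 kg/h

Heat released by hot stream: Q = 1800 × 2.26 × (32.7 − -18.0) = 206250 kJ/h
Energy balance on cold side (adiabatic exchanger): Q = ṁ_c·Cp_c·(T_c,out − T_c,in)
ṁ_c = 206250 / [2.30 × (-28.0 − -59.8)] = 2819.9 kg/h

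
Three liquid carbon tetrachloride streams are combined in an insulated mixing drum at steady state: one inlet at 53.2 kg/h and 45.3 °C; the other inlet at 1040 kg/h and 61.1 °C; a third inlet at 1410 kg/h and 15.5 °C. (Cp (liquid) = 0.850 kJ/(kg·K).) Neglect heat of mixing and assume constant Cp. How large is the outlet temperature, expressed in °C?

Energy balance with Q = 0: Σ ṁᵢCp,ᵢ(T_out − Tᵢ) = 0
Σ ṁᵢCp,ᵢTᵢ = 53.2×0.850×45.3 + 1040×0.850×61.1 + 1410×0.850×15.5 = 74638
Σ ṁᵢCp,ᵢ = 53.2×0.850 + 1040×0.850 + 1410×0.850 = 2127.7
T_out = 74638 / 2127.7 = 35.079 °C

T_out = 35.1 °C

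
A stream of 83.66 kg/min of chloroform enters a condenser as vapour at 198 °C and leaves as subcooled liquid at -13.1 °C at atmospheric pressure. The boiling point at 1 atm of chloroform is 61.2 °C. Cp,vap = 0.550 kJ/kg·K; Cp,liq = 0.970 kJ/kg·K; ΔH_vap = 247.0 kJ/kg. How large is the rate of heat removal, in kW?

Q_c = 550 kW

vapour 198→61.2 °C: -75.24 kJ/kg
condensation at 61.2 °C: -247 kJ/kg
liquid 61.2→-13.1 °C: -72.071 kJ/kg
Δh = -75.24 + -247 + -72.071 = -394.31 kJ/kg
Q = ṁ·Δh = 83.66 kg/min × -394.31 kJ/kg = -32988 kJ/min
|Q| = 549.8 kW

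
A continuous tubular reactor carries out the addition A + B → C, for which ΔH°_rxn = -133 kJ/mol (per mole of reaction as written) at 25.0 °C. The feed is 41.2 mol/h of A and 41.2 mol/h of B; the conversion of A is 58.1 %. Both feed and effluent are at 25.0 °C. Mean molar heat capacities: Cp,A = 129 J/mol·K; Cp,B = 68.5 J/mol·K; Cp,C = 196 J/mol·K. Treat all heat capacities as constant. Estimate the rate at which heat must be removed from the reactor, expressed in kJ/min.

Extent of reaction ξ = 0.581 × 41.2 = 23.937 mol/h
Reaction term: ξ·ΔH°_rxn = 23.937 × -133 = -3183.6 kJ/h
Q = ΔH = -3183.6 kJ/h = -0.88435 kW
Heat removed = 53.061 kJ/min

Q_out = 53.1 kJ/min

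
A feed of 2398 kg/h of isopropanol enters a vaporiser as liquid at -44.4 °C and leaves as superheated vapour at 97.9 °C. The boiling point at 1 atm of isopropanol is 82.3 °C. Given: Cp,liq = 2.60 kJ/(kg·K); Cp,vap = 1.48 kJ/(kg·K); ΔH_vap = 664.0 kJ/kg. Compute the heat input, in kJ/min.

liquid -44.4→82.3 °C: 329.42 kJ/kg
vaporisation at 82.3 °C: 664 kJ/kg
vapour 82.3→97.9 °C: 23.088 kJ/kg
Δh = 329.42 + 664 + 23.088 = 1016.5 kJ/kg
Q = ṁ·Δh = 2398 kg/h × 1016.5 kJ/kg = 2.4376e+06 kJ/h
|Q| = 677.11 kW = 40626 kJ/min

Q = 40600 kJ/min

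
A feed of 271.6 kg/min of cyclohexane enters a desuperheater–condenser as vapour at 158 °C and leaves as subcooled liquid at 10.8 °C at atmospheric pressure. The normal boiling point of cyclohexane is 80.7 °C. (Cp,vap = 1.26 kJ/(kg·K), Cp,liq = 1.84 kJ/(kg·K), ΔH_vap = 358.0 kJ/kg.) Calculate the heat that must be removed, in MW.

vapour 158→80.7 °C: -97.398 kJ/kg
condensation at 80.7 °C: -358 kJ/kg
liquid 80.7→10.8 °C: -128.62 kJ/kg
Δh = -97.398 + -358 + -128.62 = -584.01 kJ/kg
Q = ṁ·Δh = 271.6 kg/min × -584.01 kJ/kg = -158620 kJ/min
|Q| = 2643.6 kW = 2.6436 MW

Q_c = 2.64 MW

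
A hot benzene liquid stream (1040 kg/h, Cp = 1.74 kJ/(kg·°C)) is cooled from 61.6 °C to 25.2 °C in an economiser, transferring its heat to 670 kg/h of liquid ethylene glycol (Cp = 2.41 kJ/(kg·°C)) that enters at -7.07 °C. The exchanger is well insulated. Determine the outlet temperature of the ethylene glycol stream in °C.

T_c,out = 33.7 °C

Heat released by hot stream: Q = 1040 × 1.74 × (61.6 − 25.2) = 65869 kJ/h
Energy balance on cold side (adiabatic exchanger): Q = ṁ_c·Cp_c·(T_c,out − T_c,in)
T_c,out = -7.07 + 65869/(670 × 2.41) = 33.724 °C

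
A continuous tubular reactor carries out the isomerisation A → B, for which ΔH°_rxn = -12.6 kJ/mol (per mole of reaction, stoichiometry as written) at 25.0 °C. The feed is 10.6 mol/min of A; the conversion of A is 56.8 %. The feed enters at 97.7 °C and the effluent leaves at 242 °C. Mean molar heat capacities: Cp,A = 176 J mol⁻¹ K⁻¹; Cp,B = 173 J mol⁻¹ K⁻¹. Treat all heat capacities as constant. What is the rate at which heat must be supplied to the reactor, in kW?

Extent of reaction ξ = 0.568 × 10.6 = 6.0208 mol/min
Reaction term: ξ·ΔH°_rxn = 6.0208 × -12.6 = -75.862 kJ/min
Sensible, feed 97.7→25 °C: -135.63 kJ/min
Outlet flows (mol/min): A 4.5792, B 6.0208
Sensible, products 25→242 °C: 400.92 kJ/min
Q = ΔH = 189.42 kJ/min = 3.1571 kW
Heat supplied = 3.1571 kW

Q_in = 3.16 kW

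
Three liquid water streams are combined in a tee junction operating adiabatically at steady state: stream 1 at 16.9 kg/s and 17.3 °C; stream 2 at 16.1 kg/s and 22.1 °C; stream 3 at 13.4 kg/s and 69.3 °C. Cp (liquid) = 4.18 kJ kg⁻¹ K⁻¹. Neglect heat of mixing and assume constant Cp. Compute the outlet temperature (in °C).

T_out = 34.0 °C

Energy balance with Q = 0: Σ ṁᵢCp,ᵢ(T_out − Tᵢ) = 0
T_out = Σ ṁᵢCp,ᵢTᵢ / Σ ṁᵢCp,ᵢ
      = 6591 / 193.95 = 33.983 °C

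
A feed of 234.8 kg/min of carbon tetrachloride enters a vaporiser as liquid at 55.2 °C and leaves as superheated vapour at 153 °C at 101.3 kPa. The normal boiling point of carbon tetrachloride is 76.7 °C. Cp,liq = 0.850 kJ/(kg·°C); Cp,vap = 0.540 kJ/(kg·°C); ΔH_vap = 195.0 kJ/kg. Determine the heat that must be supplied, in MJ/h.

Q = 3590 MJ/h

liquid 55.2→76.7 °C: 18.275 kJ/kg
vaporisation at 76.7 °C: 195 kJ/kg
vapour 76.7→153 °C: 41.202 kJ/kg
Δh = 18.275 + 195 + 41.202 = 254.48 kJ/kg
Q = ṁ·Δh = 234.8 kg/min × 254.48 kJ/kg = 59751 kJ/min
|Q| = 995.85 kW = 3585.1 MJ/h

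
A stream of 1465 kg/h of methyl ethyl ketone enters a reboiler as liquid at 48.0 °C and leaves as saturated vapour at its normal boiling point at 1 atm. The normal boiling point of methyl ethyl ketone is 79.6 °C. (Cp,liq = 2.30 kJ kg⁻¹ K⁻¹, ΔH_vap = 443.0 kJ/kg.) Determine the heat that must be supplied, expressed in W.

Q = 210000 W

liquid 48.0→79.6 °C: 72.68 kJ/kg
vaporisation at 79.6 °C: 443 kJ/kg
Δh = 72.68 + 443 = 515.68 kJ/kg
Q = ṁ·Δh = 1465 kg/h × 515.68 kJ/kg = 755470 kJ/h
|Q| = 209.85 kW = 209850 W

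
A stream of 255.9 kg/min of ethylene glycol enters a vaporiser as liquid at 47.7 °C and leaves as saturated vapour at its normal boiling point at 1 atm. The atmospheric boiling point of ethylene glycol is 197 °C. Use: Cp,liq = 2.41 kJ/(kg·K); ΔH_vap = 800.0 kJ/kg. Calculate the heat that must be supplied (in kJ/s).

Q = 4950 kJ/s

liquid 47.7→197 °C: 359.81 kJ/kg
vaporisation at 197 °C: 800 kJ/kg
Δh = 359.81 + 800 = 1159.8 kJ/kg
Q = ṁ·Δh = 255.9 kg/min × 1159.8 kJ/kg = 296800 kJ/min
|Q| = 4946.6 kW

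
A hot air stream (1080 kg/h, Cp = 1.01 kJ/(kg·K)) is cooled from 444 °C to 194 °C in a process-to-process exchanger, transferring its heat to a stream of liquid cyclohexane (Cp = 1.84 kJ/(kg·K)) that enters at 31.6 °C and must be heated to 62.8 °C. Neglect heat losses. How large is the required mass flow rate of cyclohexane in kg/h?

ṁ_c = 4750 kg/h

Heat released by hot stream: Q = 1080 × 1.01 × (444 − 194) = 272700 kJ/h
Energy balance on cold side (adiabatic exchanger): Q = ṁ_c·Cp_c·(T_c,out − T_c,in)
ṁ_c = 272700 / [1.84 × (62.8 − 31.6)] = 4750.2 kg/h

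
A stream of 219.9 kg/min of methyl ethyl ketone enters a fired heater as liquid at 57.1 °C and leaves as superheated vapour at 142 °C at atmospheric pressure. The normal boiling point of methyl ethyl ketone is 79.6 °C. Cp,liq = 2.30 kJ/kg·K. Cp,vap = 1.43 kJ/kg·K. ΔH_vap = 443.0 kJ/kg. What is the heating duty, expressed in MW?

Q = 2.14 MW

liquid 57.1→79.6 °C: 51.75 kJ/kg
vaporisation at 79.6 °C: 443 kJ/kg
vapour 79.6→142 °C: 89.232 kJ/kg
Δh = 51.75 + 443 + 89.232 = 583.98 kJ/kg
Q = ṁ·Δh = 219.9 kg/min × 583.98 kJ/kg = 128420 kJ/min
|Q| = 2140.3 kW = 2.1403 MW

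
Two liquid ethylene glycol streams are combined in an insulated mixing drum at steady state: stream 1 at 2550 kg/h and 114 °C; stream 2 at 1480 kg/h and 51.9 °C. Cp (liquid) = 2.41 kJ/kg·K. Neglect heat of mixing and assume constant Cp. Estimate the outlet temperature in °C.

Energy balance with Q = 0: Σ ṁᵢCp,ᵢ(T_out − Tᵢ) = 0
Σ ṁᵢCp,ᵢTᵢ = 2550×2.41×114 + 1480×2.41×51.9 = 885700
Σ ṁᵢCp,ᵢ = 2550×2.41 + 1480×2.41 = 9712.3
T_out = 885700 / 9712.3 = 91.194 °C

T_out = 91.2 °C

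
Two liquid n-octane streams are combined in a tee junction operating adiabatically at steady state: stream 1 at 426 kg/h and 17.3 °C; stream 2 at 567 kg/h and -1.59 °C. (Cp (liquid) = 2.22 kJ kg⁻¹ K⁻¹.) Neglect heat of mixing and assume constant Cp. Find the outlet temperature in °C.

No heat crosses the boundary, so H_out = H_in.
Σ ṁᵢCp,ᵢTᵢ = 426×2.22×17.3 + 567×2.22×-1.59 = 14360
Σ ṁᵢCp,ᵢ = 426×2.22 + 567×2.22 = 2204.5
T_out = 14360 / 2204.5 = 6.5139 °C

T_out = 6.51 °C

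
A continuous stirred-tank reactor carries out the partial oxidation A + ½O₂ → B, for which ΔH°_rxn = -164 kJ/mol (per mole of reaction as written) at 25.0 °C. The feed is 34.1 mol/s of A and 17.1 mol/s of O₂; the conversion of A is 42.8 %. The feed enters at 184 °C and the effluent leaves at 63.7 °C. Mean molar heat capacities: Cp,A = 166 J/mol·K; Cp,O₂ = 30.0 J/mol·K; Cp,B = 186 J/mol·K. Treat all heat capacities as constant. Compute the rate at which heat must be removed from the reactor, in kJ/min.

Extent of reaction ξ = 0.428 × 34.1 = 14.595 mol/s
Reaction term: ξ·ΔH°_rxn = 14.595 × -164 = -2393.5 kJ/s
Sensible, feed 184→25 °C: -981.6 kJ/s
Outlet flows (mol/s): A 19.505, O₂ 9.8026, B 14.595
Sensible, products 25→63.7 °C: 241.74 kJ/s
Q = ΔH = -3133.4 kJ/s = -3133.4 kW
Heat removed = 188000 kJ/min

Q_out = 188000 kJ/min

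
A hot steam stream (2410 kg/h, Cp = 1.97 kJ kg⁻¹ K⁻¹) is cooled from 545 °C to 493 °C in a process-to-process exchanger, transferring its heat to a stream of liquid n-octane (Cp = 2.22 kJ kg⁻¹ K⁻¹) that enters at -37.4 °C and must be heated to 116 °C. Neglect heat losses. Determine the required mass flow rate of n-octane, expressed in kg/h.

Heat released by hot stream: Q = 2410 × 1.97 × (545 − 493) = 246880 kJ/h
Energy balance on cold side (adiabatic exchanger): Q = ṁ_c·Cp_c·(T_c,out − T_c,in)
ṁ_c = 246880 / [2.22 × (116 − -37.4)] = 724.95 kg/h

ṁ_c = 725 kg/h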